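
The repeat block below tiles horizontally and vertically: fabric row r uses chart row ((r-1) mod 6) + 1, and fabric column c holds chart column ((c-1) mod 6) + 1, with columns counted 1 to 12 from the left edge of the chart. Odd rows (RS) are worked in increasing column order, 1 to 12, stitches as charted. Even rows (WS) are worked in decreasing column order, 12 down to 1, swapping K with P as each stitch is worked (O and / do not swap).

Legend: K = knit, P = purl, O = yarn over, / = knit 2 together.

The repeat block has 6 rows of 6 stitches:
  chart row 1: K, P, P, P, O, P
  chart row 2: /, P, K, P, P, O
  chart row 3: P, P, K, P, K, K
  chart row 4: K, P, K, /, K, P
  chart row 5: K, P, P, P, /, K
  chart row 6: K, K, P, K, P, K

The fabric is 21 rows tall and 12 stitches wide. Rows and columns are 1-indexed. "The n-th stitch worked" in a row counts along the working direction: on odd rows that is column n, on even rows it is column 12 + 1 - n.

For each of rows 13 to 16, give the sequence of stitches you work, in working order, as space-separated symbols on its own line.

Result:
K P P P O P K P P P O P
O K K P K / O K K P K /
P P K P K K P P K P K K
K P / P K P K P / P K P

Derivation:
Row 13: chart row 1, RS - tile across columns 1-12 and work as-is.
Row 14: chart row 2, WS - tiled (columns 1-12): / P K P P O / P K P P O; work from column 12 back to 1 with K<->P swapped.
Row 15: chart row 3, RS - tile across columns 1-12 and work as-is.
Row 16: chart row 4, WS - tiled (columns 1-12): K P K / K P K P K / K P; work from column 12 back to 1 with K<->P swapped.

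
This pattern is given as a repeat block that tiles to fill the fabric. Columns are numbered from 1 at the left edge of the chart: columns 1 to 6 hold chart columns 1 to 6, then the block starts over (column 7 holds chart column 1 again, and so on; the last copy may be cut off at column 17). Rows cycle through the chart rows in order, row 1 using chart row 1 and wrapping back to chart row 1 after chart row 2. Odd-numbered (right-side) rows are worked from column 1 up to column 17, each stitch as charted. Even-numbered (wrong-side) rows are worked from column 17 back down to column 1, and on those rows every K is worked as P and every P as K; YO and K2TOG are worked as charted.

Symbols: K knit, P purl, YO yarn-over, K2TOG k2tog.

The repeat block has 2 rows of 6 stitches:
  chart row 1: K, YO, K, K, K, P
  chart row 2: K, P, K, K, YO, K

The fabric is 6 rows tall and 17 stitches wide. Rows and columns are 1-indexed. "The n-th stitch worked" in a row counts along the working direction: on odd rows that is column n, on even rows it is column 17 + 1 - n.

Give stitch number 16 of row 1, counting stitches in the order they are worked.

For row 1: chart row = ((1-1) mod 2) + 1 = 1; this is a RS (odd) row.
Chart row 1 tiled across columns 1-17: K YO K K K P K YO K K K P K YO K K K
Right side: take the tiled row as-is (worked left to right from column 1).
Counting 16 along the worked row gives K.

Stitch:
K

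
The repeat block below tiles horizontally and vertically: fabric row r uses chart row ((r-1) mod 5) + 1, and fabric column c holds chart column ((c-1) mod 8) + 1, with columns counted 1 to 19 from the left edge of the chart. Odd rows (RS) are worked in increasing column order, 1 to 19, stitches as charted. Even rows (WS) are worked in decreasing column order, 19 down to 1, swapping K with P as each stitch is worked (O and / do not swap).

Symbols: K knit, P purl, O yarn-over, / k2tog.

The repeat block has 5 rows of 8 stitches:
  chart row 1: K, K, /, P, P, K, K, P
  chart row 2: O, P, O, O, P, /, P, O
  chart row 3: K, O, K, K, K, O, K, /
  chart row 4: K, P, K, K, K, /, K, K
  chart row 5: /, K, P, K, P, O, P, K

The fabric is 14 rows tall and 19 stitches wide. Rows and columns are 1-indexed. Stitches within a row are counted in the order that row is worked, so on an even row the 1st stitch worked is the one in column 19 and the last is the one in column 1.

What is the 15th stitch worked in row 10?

Row 10: (10-1) mod 5 = 4, so use chart row 5. Even row -> WS.
Chart row 5 tiled across columns 1-19: / K P K P O P K / K P K P O P K / K P
Wrong side: read the tiled row from column 19 down to 1 and exchange K with P (leave O, /).
Row 10 as worked: K P / P K O K P K P / P K O K P K P /
Stitch 15 in working order -> K

Stitch:
K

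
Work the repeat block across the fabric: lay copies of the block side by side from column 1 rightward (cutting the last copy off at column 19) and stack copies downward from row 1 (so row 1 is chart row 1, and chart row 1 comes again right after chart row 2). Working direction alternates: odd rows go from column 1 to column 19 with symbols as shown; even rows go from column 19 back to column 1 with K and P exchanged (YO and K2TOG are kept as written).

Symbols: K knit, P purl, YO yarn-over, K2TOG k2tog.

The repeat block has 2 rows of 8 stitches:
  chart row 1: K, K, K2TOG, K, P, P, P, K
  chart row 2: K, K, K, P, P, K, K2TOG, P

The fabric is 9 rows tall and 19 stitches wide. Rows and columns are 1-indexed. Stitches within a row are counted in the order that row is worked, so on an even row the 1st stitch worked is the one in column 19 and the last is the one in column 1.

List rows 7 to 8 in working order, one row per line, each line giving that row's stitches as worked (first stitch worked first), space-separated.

Row 7: chart row 1, RS - tile across columns 1-19 and work as-is.
Row 8: chart row 2, WS - tiled (columns 1-19): K K K P P K K2TOG P K K K P P K K2TOG P K K K; work from column 19 back to 1 with K<->P swapped.

Result:
K K K2TOG K P P P K K K K2TOG K P P P K K K K2TOG
P P P K K2TOG P K K P P P K K2TOG P K K P P P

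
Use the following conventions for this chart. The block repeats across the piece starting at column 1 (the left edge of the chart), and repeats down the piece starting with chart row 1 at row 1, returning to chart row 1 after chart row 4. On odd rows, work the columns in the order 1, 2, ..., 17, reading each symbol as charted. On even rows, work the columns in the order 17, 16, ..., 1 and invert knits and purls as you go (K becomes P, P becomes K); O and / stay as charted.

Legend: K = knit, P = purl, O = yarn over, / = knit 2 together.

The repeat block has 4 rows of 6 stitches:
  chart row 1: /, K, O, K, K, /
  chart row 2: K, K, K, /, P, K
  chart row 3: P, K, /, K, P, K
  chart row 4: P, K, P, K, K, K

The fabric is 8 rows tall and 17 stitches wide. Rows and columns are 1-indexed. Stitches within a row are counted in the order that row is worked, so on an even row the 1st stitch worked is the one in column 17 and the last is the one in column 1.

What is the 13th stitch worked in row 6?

Result:
K

Derivation:
Row 6 uses chart row ((6-1) mod 4)+1 = 2. Row 6 is even, so WS.
Chart row 2 tiled across columns 1-17: K K K / P K K K K / P K K K K / P
WS row: flip the tiled sequence (start at column 17) and apply K<->P; O and / stay.
Row 6 as worked: K / P P P P K / P P P P K / P P P
Counting 13 along the worked row gives K.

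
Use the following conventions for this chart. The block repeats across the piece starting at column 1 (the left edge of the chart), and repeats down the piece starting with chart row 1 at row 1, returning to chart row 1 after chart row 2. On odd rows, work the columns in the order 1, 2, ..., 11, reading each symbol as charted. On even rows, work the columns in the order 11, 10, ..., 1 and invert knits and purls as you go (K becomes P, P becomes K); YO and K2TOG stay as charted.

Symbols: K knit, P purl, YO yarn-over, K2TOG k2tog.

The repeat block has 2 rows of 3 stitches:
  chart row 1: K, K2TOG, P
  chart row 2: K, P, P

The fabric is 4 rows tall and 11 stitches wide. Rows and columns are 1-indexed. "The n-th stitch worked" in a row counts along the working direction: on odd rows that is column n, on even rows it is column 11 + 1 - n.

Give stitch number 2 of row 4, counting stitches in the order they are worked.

Result:
P

Derivation:
Row 4 uses chart row ((4-1) mod 2)+1 = 2. Row 4 is even, so WS.
Chart row 2 tiled across columns 1-11: K P P K P P K P P K P
Wrong side: read the tiled row from column 11 down to 1 and exchange K with P (leave YO, K2TOG).
Row 4 as worked: K P K K P K K P K K P
Stitch 2 in working order -> P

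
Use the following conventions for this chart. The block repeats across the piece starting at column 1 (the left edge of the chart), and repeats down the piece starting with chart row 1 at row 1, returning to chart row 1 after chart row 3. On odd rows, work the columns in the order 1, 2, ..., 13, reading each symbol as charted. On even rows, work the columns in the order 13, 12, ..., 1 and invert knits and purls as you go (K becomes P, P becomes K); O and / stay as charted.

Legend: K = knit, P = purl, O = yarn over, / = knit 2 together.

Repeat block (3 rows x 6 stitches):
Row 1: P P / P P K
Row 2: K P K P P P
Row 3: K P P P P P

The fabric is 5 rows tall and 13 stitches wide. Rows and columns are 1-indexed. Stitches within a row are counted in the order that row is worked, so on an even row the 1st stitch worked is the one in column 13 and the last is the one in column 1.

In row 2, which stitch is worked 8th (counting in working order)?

== STITCH ==
K

Derivation:
Row 2 uses chart row ((2-1) mod 3)+1 = 2. Row 2 is even, so WS.
Chart row 2 tiled across columns 1-13: K P K P P P K P K P P P K
WS: work from column 13 back to column 1 (reverse the tiled row), swapping K<->P (O and / unchanged).
Row 2 as worked: P K K K P K P K K K P K P
The 8th stitch worked is K.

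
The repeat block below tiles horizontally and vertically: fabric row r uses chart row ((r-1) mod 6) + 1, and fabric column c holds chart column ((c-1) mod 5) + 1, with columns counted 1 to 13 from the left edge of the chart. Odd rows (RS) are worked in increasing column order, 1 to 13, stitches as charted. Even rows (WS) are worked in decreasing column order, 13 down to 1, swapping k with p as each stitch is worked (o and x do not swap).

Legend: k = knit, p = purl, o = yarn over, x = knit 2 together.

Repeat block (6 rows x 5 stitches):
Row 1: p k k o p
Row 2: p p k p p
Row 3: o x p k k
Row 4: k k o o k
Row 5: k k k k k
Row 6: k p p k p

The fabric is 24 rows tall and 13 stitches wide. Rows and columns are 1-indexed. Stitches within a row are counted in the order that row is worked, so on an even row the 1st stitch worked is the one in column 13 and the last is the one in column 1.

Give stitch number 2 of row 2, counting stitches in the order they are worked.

== STITCH ==
k

Derivation:
For row 2: chart row = ((2-1) mod 6) + 1 = 2; this is a WS (even) row.
Chart row 2 tiled across columns 1-13: p p k p p p p k p p p p k
WS: work from column 13 back to column 1 (reverse the tiled row), swapping k<->p (o and x unchanged).
Row 2 as worked: p k k k k p k k k k p k k
Counting 2 along the worked row gives k.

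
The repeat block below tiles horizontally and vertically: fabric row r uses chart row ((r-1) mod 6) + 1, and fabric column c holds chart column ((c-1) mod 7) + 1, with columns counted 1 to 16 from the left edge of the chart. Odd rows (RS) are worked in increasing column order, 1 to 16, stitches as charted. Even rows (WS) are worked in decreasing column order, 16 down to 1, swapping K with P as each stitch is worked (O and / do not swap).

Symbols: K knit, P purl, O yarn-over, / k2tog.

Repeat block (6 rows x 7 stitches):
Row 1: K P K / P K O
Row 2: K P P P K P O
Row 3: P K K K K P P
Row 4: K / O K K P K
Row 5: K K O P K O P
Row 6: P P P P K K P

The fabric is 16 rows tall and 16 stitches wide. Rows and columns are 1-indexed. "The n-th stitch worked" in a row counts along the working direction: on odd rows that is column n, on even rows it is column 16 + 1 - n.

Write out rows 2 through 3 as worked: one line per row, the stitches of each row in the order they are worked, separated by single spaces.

Row 2: chart row 2, WS - tiled (columns 1-16): K P P P K P O K P P P K P O K P; work from column 16 back to 1 with K<->P swapped.
Row 3: chart row 3, RS - tile across columns 1-16 and work as-is.

Rows as worked:
K P O K P K K K P O K P K K K P
P K K K K P P P K K K K P P P K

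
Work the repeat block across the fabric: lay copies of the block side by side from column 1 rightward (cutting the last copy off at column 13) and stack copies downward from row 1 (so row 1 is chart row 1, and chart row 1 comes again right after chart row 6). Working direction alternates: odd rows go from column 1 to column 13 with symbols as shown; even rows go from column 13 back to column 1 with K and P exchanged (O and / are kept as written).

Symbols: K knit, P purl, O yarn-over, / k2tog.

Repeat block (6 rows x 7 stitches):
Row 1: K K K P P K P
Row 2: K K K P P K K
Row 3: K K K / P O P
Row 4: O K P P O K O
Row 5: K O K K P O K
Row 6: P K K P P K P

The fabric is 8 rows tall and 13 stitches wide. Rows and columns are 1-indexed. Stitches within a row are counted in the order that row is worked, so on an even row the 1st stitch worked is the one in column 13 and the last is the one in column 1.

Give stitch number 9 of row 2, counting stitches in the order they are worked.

Stitch:
K

Derivation:
Row 2: (2-1) mod 6 = 1, so use chart row 2. Even row -> WS.
Chart row 2 tiled across columns 1-13: K K K P P K K K K K P P K
Wrong side: read the tiled row from column 13 down to 1 and exchange K with P (leave O, /).
Row 2 as worked: P K K P P P P P K K P P P
Stitch 9 in working order -> K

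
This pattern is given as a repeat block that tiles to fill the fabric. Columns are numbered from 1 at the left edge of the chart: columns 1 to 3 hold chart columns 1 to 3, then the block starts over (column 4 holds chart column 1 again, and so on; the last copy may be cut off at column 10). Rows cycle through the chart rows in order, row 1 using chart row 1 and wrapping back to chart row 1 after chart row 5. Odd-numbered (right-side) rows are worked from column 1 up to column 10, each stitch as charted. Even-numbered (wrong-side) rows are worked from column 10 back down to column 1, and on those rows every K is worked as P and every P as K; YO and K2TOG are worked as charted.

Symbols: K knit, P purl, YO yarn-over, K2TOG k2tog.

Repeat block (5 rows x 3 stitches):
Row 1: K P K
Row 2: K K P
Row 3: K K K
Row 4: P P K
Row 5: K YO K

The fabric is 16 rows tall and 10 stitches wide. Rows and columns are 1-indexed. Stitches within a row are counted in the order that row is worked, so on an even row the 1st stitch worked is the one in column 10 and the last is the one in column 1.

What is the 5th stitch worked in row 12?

For row 12: chart row = ((12-1) mod 5) + 1 = 2; this is a WS (even) row.
Chart row 2 tiled across columns 1-10: K K P K K P K K P K
WS row: flip the tiled sequence (start at column 10) and apply K<->P; YO and K2TOG stay.
Row 12 as worked: P K P P K P P K P P
Stitch 5 in working order -> K

Result:
K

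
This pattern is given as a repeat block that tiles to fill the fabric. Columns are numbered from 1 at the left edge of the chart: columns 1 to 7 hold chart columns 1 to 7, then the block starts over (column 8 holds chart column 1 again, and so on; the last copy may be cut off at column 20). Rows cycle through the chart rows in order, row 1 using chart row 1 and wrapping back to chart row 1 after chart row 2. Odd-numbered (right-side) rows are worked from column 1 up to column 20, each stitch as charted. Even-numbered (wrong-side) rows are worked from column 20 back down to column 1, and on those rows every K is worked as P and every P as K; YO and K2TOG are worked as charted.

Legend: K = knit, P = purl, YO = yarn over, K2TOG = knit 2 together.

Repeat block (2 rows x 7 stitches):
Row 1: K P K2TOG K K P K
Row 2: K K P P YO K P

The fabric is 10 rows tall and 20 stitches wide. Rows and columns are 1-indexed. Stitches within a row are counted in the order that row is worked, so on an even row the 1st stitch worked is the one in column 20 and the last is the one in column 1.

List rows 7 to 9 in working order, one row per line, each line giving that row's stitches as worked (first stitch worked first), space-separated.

Row 7: chart row 1, RS - tile across columns 1-20 and work as-is.
Row 8: chart row 2, WS - tiled (columns 1-20): K K P P YO K P K K P P YO K P K K P P YO K; work from column 20 back to 1 with K<->P swapped.
Row 9: chart row 1, RS - tile across columns 1-20 and work as-is.

Rows as worked:
K P K2TOG K K P K K P K2TOG K K P K K P K2TOG K K P
P YO K K P P K P YO K K P P K P YO K K P P
K P K2TOG K K P K K P K2TOG K K P K K P K2TOG K K P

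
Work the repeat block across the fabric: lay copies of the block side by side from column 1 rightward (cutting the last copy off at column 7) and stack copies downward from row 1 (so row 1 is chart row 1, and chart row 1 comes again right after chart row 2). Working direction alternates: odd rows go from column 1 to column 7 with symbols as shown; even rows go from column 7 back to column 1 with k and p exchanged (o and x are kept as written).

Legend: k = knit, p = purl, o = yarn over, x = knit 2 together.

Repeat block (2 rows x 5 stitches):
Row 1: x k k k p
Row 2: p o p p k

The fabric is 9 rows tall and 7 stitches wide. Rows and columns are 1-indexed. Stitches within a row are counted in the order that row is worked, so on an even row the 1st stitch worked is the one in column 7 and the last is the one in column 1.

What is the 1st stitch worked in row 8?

Result:
o

Derivation:
Row 8 uses chart row ((8-1) mod 2)+1 = 2. Row 8 is even, so WS.
Chart row 2 tiled across columns 1-7: p o p p k p o
Wrong side: read the tiled row from column 7 down to 1 and exchange k with p (leave o, x).
Row 8 as worked: o k p k k o k
The 1st stitch worked is o.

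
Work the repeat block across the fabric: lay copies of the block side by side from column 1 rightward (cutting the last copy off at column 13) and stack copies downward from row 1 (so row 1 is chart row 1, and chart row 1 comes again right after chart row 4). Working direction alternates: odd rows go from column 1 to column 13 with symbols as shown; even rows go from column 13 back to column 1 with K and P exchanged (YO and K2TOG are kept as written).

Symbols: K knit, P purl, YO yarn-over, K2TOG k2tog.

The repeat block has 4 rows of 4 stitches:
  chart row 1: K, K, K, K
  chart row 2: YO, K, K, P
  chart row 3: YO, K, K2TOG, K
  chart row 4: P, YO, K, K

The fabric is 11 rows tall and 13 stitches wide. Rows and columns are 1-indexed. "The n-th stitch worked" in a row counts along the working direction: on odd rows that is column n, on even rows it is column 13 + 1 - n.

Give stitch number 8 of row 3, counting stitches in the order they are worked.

Row 3: (3-1) mod 4 = 2, so use chart row 3. Odd row -> RS.
Chart row 3 tiled across columns 1-13: YO K K2TOG K YO K K2TOG K YO K K2TOG K YO
Right side: take the tiled row as-is (worked left to right from column 1).
Counting 8 along the worked row gives K.

Result:
K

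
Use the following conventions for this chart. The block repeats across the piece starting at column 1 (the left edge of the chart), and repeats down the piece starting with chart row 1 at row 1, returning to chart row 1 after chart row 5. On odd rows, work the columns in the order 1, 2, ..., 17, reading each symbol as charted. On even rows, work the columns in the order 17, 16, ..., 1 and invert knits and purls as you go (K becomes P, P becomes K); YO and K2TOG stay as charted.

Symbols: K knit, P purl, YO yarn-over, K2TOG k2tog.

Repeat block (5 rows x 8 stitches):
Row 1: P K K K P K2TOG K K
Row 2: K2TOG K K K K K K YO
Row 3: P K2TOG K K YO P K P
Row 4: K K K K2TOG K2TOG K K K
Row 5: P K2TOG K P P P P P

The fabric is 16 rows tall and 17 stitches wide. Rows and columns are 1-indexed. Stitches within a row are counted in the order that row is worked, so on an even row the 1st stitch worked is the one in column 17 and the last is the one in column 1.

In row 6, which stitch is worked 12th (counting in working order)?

== STITCH ==
K2TOG

Derivation:
For row 6: chart row = ((6-1) mod 5) + 1 = 1; this is a WS (even) row.
Chart row 1 tiled across columns 1-17: P K K K P K2TOG K K P K K K P K2TOG K K P
WS: work from column 17 back to column 1 (reverse the tiled row), swapping K<->P (YO and K2TOG unchanged).
Row 6 as worked: K P P K2TOG K P P P K P P K2TOG K P P P K
The 12th stitch worked is K2TOG.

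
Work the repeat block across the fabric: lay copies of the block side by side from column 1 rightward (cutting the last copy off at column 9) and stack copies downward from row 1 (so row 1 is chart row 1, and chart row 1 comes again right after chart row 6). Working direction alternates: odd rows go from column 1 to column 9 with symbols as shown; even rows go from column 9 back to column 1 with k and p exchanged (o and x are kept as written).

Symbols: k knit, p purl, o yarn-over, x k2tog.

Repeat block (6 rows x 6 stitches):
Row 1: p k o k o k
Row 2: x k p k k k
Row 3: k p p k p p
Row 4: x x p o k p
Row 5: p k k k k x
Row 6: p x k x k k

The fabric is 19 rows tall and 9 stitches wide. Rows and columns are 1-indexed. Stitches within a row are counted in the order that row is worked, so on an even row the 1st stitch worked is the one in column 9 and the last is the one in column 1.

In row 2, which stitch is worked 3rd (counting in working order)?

Stitch:
x

Derivation:
Row 2: (2-1) mod 6 = 1, so use chart row 2. Even row -> WS.
Chart row 2 tiled across columns 1-9: x k p k k k x k p
WS: work from column 9 back to column 1 (reverse the tiled row), swapping k<->p (o and x unchanged).
Row 2 as worked: k p x p p p k p x
The 3rd stitch worked is x.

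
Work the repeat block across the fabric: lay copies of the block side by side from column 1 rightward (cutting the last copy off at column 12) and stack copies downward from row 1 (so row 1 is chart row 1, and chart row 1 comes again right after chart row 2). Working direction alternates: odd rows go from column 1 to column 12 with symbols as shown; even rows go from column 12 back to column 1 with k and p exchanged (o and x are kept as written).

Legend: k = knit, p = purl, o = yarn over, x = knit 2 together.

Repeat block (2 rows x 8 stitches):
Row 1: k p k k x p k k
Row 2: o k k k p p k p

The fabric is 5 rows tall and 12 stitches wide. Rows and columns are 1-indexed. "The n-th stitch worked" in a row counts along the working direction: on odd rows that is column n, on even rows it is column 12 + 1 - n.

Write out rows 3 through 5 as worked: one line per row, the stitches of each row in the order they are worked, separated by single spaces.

== ROWS AS WORKED ==
k p k k x p k k k p k k
p p p o k p k k p p p o
k p k k x p k k k p k k

Derivation:
Row 3: chart row 1, RS - tile across columns 1-12 and work as-is.
Row 4: chart row 2, WS - tiled (columns 1-12): o k k k p p k p o k k k; work from column 12 back to 1 with k<->p swapped.
Row 5: chart row 1, RS - tile across columns 1-12 and work as-is.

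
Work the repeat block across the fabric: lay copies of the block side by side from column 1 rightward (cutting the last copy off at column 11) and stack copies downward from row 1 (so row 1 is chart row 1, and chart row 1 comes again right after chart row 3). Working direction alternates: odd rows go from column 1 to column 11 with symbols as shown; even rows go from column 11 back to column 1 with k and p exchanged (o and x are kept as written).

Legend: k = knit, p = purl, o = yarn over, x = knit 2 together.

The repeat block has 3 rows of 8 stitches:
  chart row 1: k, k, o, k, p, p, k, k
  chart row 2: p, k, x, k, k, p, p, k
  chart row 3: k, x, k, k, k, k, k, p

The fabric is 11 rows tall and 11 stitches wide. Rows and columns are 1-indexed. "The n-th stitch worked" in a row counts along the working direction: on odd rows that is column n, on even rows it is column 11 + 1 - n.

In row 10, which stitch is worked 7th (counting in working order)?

For row 10: chart row = ((10-1) mod 3) + 1 = 1; this is a WS (even) row.
Chart row 1 tiled across columns 1-11: k k o k p p k k k k o
Wrong side: read the tiled row from column 11 down to 1 and exchange k with p (leave o, x).
Row 10 as worked: o p p p p k k p o p p
The 7th stitch worked is k.

Result:
k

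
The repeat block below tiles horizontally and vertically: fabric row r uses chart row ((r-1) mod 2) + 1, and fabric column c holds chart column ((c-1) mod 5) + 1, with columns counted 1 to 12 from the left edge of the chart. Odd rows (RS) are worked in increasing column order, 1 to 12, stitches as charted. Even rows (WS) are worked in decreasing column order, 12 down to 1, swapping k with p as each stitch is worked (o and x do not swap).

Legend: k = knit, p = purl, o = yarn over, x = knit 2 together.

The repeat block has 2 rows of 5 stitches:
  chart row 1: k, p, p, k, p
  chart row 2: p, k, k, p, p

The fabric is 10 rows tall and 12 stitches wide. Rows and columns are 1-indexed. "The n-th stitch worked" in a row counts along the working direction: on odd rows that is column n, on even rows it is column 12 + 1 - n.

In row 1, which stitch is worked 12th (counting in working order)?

== STITCH ==
p

Derivation:
For row 1: chart row = ((1-1) mod 2) + 1 = 1; this is a RS (odd) row.
Chart row 1 tiled across columns 1-12: k p p k p k p p k p k p
RS row: no reversal, no swap; stitch n worked = column n.
The 12th stitch worked is p.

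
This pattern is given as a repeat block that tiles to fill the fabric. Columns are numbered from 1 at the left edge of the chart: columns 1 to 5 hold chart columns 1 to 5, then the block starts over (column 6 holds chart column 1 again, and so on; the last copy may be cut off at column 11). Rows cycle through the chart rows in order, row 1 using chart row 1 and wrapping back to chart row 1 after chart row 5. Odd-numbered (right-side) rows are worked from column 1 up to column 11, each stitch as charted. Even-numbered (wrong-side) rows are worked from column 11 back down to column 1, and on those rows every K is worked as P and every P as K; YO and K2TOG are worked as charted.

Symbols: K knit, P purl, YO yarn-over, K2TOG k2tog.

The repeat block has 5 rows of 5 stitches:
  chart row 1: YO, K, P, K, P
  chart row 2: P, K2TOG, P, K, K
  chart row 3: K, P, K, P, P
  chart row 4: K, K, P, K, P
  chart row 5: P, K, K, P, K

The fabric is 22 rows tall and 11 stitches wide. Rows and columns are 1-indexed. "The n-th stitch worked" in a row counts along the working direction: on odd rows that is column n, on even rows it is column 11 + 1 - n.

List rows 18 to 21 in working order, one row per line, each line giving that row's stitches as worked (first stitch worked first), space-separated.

Row 18: chart row 3, WS - tiled (columns 1-11): K P K P P K P K P P K; work from column 11 back to 1 with K<->P swapped.
Row 19: chart row 4, RS - tile across columns 1-11 and work as-is.
Row 20: chart row 5, WS - tiled (columns 1-11): P K K P K P K K P K P; work from column 11 back to 1 with K<->P swapped.
Row 21: chart row 1, RS - tile across columns 1-11 and work as-is.

Result:
P K K P K P K K P K P
K K P K P K K P K P K
K P K P P K P K P P K
YO K P K P YO K P K P YO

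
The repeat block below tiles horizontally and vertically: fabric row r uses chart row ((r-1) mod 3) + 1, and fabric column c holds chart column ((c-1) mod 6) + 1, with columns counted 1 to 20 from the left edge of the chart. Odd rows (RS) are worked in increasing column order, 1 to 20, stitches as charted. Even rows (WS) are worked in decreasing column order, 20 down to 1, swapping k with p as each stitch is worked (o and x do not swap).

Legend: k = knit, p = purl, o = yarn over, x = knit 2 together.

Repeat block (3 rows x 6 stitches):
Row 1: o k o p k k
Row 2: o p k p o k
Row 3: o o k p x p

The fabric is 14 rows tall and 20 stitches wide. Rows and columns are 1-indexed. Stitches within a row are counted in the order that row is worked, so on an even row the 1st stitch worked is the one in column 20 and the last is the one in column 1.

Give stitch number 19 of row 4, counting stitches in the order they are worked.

Row 4 uses chart row ((4-1) mod 3)+1 = 1. Row 4 is even, so WS.
Chart row 1 tiled across columns 1-20: o k o p k k o k o p k k o k o p k k o k
Wrong side: read the tiled row from column 20 down to 1 and exchange k with p (leave o, x).
Row 4 as worked: p o p p k o p o p p k o p o p p k o p o
The 19th stitch worked is p.

Result:
p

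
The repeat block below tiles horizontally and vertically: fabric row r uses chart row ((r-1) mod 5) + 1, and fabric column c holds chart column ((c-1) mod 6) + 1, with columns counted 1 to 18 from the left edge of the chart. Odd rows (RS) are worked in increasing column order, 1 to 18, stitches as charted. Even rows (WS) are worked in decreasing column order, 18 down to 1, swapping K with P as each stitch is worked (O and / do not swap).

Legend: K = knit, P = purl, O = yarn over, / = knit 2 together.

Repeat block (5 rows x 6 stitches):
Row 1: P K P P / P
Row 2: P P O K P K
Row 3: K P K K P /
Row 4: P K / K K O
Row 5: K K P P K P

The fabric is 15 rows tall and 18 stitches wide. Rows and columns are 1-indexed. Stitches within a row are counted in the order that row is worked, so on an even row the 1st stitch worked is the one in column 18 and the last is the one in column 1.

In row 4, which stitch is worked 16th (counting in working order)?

Stitch:
/

Derivation:
Row 4 uses chart row ((4-1) mod 5)+1 = 4. Row 4 is even, so WS.
Chart row 4 tiled across columns 1-18: P K / K K O P K / K K O P K / K K O
Wrong side: read the tiled row from column 18 down to 1 and exchange K with P (leave O, /).
Row 4 as worked: O P P / P K O P P / P K O P P / P K
The 16th stitch worked is /.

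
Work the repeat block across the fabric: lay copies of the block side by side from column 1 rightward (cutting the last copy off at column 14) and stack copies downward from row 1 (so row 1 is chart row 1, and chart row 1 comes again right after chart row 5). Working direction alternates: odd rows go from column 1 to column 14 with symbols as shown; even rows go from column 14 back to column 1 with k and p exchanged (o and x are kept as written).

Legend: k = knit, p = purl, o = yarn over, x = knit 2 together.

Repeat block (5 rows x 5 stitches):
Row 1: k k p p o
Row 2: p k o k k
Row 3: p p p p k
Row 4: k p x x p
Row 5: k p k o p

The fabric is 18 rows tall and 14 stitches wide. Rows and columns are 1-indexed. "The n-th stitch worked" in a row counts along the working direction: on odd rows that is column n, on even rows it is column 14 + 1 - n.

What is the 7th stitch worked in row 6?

For row 6: chart row = ((6-1) mod 5) + 1 = 1; this is a WS (even) row.
Chart row 1 tiled across columns 1-14: k k p p o k k p p o k k p p
WS: work from column 14 back to column 1 (reverse the tiled row), swapping k<->p (o and x unchanged).
Row 6 as worked: k k p p o k k p p o k k p p
The 7th stitch worked is k.

== STITCH ==
k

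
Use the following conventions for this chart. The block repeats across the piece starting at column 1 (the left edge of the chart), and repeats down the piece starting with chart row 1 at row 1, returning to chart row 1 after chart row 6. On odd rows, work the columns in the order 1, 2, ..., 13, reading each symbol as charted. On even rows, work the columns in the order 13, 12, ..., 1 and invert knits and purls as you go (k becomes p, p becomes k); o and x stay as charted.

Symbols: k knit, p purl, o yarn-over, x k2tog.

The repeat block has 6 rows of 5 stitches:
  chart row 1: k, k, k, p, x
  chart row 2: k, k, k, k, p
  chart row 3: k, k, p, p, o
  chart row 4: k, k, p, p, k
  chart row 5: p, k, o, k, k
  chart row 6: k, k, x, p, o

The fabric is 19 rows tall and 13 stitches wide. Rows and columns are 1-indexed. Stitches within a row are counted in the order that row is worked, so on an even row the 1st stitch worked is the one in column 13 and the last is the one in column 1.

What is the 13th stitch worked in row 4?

For row 4: chart row = ((4-1) mod 6) + 1 = 4; this is a WS (even) row.
Chart row 4 tiled across columns 1-13: k k p p k k k p p k k k p
WS: work from column 13 back to column 1 (reverse the tiled row), swapping k<->p (o and x unchanged).
Row 4 as worked: k p p p k k p p p k k p p
Counting 13 along the worked row gives p.

== STITCH ==
p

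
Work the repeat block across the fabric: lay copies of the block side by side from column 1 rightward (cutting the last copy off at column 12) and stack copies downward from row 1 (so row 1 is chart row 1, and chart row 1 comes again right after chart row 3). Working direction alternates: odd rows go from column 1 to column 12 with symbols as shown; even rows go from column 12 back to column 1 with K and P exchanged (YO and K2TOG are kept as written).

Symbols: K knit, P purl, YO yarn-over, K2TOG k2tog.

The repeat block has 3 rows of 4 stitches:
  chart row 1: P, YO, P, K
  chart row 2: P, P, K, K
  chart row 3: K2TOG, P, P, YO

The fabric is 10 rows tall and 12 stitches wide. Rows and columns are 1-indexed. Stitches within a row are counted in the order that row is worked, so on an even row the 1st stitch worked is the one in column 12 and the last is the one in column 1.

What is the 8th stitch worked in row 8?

For row 8: chart row = ((8-1) mod 3) + 1 = 2; this is a WS (even) row.
Chart row 2 tiled across columns 1-12: P P K K P P K K P P K K
WS: work from column 12 back to column 1 (reverse the tiled row), swapping K<->P (YO and K2TOG unchanged).
Row 8 as worked: P P K K P P K K P P K K
The 8th stitch worked is K.

Stitch:
K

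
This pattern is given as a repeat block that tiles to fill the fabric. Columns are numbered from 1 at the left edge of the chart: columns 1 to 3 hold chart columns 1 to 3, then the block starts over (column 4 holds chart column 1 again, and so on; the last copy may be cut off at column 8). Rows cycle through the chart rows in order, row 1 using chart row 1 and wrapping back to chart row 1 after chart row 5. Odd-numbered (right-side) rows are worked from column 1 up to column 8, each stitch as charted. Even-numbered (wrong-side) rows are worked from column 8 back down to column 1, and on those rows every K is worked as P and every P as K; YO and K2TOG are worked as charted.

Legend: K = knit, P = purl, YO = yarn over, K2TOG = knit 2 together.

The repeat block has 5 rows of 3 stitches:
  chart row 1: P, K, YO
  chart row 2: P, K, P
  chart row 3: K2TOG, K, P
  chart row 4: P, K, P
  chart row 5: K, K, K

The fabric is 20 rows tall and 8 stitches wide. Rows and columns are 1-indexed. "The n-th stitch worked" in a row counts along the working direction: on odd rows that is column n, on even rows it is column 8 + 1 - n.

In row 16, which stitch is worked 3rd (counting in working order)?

== STITCH ==
YO

Derivation:
For row 16: chart row = ((16-1) mod 5) + 1 = 1; this is a WS (even) row.
Chart row 1 tiled across columns 1-8: P K YO P K YO P K
Wrong side: read the tiled row from column 8 down to 1 and exchange K with P (leave YO, K2TOG).
Row 16 as worked: P K YO P K YO P K
The 3rd stitch worked is YO.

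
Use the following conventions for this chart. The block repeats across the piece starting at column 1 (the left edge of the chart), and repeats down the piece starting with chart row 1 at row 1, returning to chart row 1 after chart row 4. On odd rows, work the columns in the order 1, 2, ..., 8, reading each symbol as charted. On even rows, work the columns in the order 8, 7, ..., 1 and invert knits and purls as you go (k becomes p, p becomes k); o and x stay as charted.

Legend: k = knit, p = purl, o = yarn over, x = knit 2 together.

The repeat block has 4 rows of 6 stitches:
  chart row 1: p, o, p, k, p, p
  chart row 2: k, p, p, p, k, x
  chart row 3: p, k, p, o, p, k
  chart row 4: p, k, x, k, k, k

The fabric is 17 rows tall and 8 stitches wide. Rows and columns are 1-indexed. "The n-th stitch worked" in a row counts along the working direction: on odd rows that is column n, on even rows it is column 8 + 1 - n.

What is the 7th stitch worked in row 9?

Row 9 uses chart row ((9-1) mod 4)+1 = 1. Row 9 is odd, so RS.
Chart row 1 tiled across columns 1-8: p o p k p p p o
RS: work column 1 to column 8, symbols as charted — the tiled row is the row as worked.
Stitch 7 in working order -> p

Stitch:
p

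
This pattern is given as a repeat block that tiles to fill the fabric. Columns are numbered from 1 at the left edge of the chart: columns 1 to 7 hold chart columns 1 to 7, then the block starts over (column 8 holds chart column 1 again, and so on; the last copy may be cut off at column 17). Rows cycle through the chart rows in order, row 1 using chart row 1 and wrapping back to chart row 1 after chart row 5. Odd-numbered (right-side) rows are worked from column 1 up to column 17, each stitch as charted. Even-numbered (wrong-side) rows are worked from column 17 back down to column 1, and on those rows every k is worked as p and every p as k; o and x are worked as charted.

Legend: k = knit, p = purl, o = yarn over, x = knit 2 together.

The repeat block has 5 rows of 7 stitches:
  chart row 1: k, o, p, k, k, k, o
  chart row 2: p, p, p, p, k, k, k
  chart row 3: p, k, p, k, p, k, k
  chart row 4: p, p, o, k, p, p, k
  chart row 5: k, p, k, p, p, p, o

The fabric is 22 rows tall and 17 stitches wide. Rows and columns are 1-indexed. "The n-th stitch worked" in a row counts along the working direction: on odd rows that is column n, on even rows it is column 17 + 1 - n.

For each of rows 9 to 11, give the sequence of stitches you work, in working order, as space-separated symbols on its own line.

Result:
p p o k p p k p p o k p p k p p o
p k p o k k k p k p o k k k p k p
k o p k k k o k o p k k k o k o p

Derivation:
Row 9: chart row 4, RS - tile across columns 1-17 and work as-is.
Row 10: chart row 5, WS - tiled (columns 1-17): k p k p p p o k p k p p p o k p k; work from column 17 back to 1 with k<->p swapped.
Row 11: chart row 1, RS - tile across columns 1-17 and work as-is.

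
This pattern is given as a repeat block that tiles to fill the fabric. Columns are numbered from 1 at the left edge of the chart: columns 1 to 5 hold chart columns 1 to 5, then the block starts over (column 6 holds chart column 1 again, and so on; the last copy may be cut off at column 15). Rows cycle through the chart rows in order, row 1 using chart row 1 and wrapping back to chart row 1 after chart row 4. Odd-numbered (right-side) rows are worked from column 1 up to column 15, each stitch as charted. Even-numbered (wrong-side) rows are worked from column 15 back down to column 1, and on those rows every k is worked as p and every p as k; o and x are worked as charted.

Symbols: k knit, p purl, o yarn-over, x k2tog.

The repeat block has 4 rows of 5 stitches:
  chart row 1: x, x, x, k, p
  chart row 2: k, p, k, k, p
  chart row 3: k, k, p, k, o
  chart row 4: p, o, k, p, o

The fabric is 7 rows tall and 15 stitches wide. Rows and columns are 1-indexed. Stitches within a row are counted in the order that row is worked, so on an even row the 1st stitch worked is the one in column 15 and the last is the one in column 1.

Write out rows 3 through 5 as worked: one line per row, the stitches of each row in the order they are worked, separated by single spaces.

Result:
k k p k o k k p k o k k p k o
o k p o k o k p o k o k p o k
x x x k p x x x k p x x x k p

Derivation:
Row 3: chart row 3, RS - tile across columns 1-15 and work as-is.
Row 4: chart row 4, WS - tiled (columns 1-15): p o k p o p o k p o p o k p o; work from column 15 back to 1 with k<->p swapped.
Row 5: chart row 1, RS - tile across columns 1-15 and work as-is.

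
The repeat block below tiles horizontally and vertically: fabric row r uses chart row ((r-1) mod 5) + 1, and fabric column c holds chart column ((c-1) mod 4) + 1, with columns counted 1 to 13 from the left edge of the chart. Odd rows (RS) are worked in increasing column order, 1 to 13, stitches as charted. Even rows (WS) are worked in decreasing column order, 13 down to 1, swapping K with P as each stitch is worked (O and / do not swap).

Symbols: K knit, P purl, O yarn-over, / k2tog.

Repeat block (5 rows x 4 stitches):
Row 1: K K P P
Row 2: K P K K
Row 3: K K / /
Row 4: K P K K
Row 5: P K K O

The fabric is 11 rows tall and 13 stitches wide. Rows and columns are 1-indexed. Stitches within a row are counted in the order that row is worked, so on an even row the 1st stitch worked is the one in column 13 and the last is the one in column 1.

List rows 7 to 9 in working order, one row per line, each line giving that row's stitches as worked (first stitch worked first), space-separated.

Row 7: chart row 2, RS - tile across columns 1-13 and work as-is.
Row 8: chart row 3, WS - tiled (columns 1-13): K K / / K K / / K K / / K; work from column 13 back to 1 with K<->P swapped.
Row 9: chart row 4, RS - tile across columns 1-13 and work as-is.

Rows as worked:
K P K K K P K K K P K K K
P / / P P / / P P / / P P
K P K K K P K K K P K K K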